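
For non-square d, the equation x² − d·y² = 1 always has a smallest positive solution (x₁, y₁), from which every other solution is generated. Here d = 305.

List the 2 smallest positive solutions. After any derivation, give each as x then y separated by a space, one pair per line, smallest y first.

√305 = [17; 2,6,2,34, …], period ℓ=4 (even) → k=3
step 0: (17, 1)  from 17·(1,0) + (0,1)
step 1: (35, 2)  from 2·(17,1) + (1,0)
step 2: (227, 13)  from 6·(35,2) + (17,1)
step 3: (489, 28)  from 2·(227,13) + (35,2)
→ (489, 28).  Check: 489²=239121, 305·28²=239120, difference 1.
(489+28√305)^2 = 478241 + 27384√305

489 28
478241 27384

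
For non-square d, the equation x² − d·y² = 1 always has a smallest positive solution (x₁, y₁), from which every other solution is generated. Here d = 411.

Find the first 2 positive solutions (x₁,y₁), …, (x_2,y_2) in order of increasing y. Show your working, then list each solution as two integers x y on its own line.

√411 → a₀=20, period (3,1,1,1,19,1,1,1,3,40); ℓ=10 even so k=9
i=0: a=20 ⇒ p=20, q=1
…
i=2: a=1 ⇒ p=81, q=4
i=3: a=1 ⇒ p=142, q=7
…
i=7: a=1 ⇒ p=8981, q=443
i=8: a=1 ⇒ p=13583, q=670
i=9: a=3 ⇒ p=49730, q=2453
fundamental: x₁=49730, y₁=2453  (since 2473072900 − 411·6017209 = 1)
n=2: (49730,2453)∘(49730,2453) = (49730·49730+411·2453·2453, 49730·2453+2453·49730) = (4946145799,243975380)

49730 2453
4946145799 243975380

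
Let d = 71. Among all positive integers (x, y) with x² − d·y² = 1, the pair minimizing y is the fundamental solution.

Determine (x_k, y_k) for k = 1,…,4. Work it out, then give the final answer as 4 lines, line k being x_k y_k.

3480 413
24220799 2874480
168576757560 20006380387
1173294208396801 139244404619040

√71 = [8; 2,2,1,7,1,2,2,16, …], period ℓ=8 (even) → k=7
a_0=8:  p_0=8·1+0=8,  q_0=8·0+1=1
a_1=2:  p_1=2·8+1=17,  q_1=2·1+0=2
…
a_3=1:  p_3=1·42+17=59,  q_3=1·5+2=7
…
a_5=1:  p_5=1·455+59=514,  q_5=1·54+7=61
a_6=2:  p_6=2·514+455=1483,  q_6=2·61+54=176
a_7=2:  p_7=2·1483+514=3480,  q_7=2·176+61=413
→ (3480, 413).  Check: 3480²=12110400, 71·413²=12110399, difference 1.
(3480+413√71)^2 = 24220799 + 2874480√71
(3480+413√71)^3 = 168576757560 + 20006380387√71
(3480+413√71)^4 = 1173294208396801 + 139244404619040√71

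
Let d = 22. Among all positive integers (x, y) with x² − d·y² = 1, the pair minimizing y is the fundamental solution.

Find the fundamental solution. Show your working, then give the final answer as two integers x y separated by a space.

√22 → a₀=4, period (1,2,4,2,1,8); ℓ=6 even so k=5
k=0  a_k=4  p_k/q_k = 4/1
…
k=2  a_k=2  p_k/q_k = 14/3
…
k=4  a_k=2  p_k/q_k = 136/29
k=5  a_k=1  p_k/q_k = 197/42
(x₁, y₁) = (197, 42);  197² − 22·42² = 1 ✓

197 42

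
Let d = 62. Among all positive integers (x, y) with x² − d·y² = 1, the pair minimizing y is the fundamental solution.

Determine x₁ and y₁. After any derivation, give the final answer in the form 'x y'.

63 8

√62 = [7; 1,6,1,14, …], period ℓ=4 (even) → k=3
i=0: a=7 ⇒ p=7, q=1
i=1: a=1 ⇒ p=8, q=1
i=2: a=6 ⇒ p=55, q=7
i=3: a=1 ⇒ p=63, q=8
fundamental: x₁=63, y₁=8  (since 3969 − 62·64 = 1)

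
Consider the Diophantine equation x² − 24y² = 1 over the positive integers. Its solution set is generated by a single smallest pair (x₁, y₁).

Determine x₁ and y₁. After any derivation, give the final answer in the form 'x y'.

[4; 1,8] for √24; ℓ=2 ⇒ convergent index 1
i=0: a=4 ⇒ p=4, q=1
i=1: a=1 ⇒ p=5, q=1
→ (5, 1).  Check: 5²=25, 24·1²=24, difference 1.

5 1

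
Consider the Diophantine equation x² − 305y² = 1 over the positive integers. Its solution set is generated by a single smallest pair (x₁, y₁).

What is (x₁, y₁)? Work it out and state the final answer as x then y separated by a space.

489 28

√305 = [17; 2,6,2,34, …], period ℓ=4 (even) → k=3
k=0  a_k=17  p_k/q_k = 17/1
k=1  a_k=2  p_k/q_k = 35/2
k=2  a_k=6  p_k/q_k = 227/13
k=3  a_k=2  p_k/q_k = 489/28
fundamental: x₁=489, y₁=28  (since 239121 − 305·784 = 1)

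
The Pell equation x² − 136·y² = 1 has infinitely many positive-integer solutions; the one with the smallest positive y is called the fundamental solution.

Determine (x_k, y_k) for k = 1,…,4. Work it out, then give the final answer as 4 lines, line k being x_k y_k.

35 3
2449 210
171395 14697
11995201 1028580

d=136: √d = [11; 1,1,1,22] (ℓ=4, even), read p_3/q_3
step 0: (11, 1)  from 11·(1,0) + (0,1)
…
step 2: (23, 2)  from 1·(12,1) + (11,1)
step 3: (35, 3)  from 1·(23,2) + (12,1)
→ (35, 3).  Check: 35²=1225, 136·3²=1224, difference 1.
n=2: (35,3)∘(35,3) = (35·35+136·3·3, 35·3+3·35) = (2449,210)
n=3: (2449,210)∘(35,3) = (35·2449+136·3·210, 35·210+3·2449) = (171395,14697)
n=4: (171395,14697)∘(35,3) = (35·171395+136·3·14697, 35·14697+3·171395) = (11995201,1028580)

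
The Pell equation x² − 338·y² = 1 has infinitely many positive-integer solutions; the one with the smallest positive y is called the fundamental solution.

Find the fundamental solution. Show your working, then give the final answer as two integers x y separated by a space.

√338 → a₀=18, period (2,1,1,2,36); ℓ=5 odd so k=9
i=0: a=18 ⇒ p=18, q=1
i=1: a=2 ⇒ p=37, q=2
i=2: a=1 ⇒ p=55, q=3
…
i=5: a=36 ⇒ p=8696, q=473
…
i=8: a=1 ⇒ p=43958, q=2391
i=9: a=2 ⇒ p=114243, q=6214
→ (114243, 6214).  Check: 114243²=13051463049, 338·6214²=13051463048, difference 1.

114243 6214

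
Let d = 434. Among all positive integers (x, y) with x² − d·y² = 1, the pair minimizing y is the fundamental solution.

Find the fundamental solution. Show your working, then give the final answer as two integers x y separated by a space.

[20; 1,4,1,40] for √434; ℓ=4 ⇒ convergent index 3
k=0  a_k=20  p_k/q_k = 20/1
k=1  a_k=1  p_k/q_k = 21/1
k=2  a_k=4  p_k/q_k = 104/5
k=3  a_k=1  p_k/q_k = 125/6
fundamental: x₁=125, y₁=6  (since 15625 − 434·36 = 1)

125 6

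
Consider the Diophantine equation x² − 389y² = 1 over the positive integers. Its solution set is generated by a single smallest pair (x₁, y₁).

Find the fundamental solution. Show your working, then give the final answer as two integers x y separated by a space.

√389 → a₀=19, period (1,2,1,1,1,1,2,1,38); ℓ=9 odd so k=17
step 0: (19, 1)  from 19·(1,0) + (0,1)
step 1: (20, 1)  from 1·(19,1) + (1,0)
step 2: (59, 3)  from 2·(20,1) + (19,1)
step 3: (79, 4)  from 1·(59,3) + (20,1)
…
step 5: (217, 11)  from 1·(138,7) + (79,4)
…
step 7: (927, 47)  from 2·(355,18) + (217,11)
step 8: (1282, 65)  from 1·(927,47) + (355,18)
step 9: (49643, 2517)  from 38·(1282,65) + (927,47)
step 10: (50925, 2582)  from 1·(49643,2517) + (1282,65)
step 11: (151493, 7681)  from 2·(50925,2582) + (49643,2517)
step 12: (202418, 10263)  from 1·(151493,7681) + (50925,2582)
step 13: (353911, 17944)  from 1·(202418,10263) + (151493,7681)
step 14: (556329, 28207)  from 1·(353911,17944) + (202418,10263)
step 15: (910240, 46151)  from 1·(556329,28207) + (353911,17944)
step 16: (2376809, 120509)  from 2·(910240,46151) + (556329,28207)
step 17: (3287049, 166660)  from 1·(2376809,120509) + (910240,46151)
fundamental: x₁=3287049, y₁=166660  (since 10804691128401 − 389·27775555600 = 1)

3287049 166660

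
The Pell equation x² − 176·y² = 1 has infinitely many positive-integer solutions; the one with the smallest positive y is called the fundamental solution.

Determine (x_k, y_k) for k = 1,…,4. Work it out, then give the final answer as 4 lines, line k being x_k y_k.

199 15
79201 5970
31521799 2376045
12545596801 945659940

d=176: √d = [13; 3,1,3,26] (ℓ=4, even), read p_3/q_3
a_0=13:  p_0=13·1+0=13,  q_0=13·0+1=1
a_1=3:  p_1=3·13+1=40,  q_1=3·1+0=3
a_2=1:  p_2=1·40+13=53,  q_2=1·3+1=4
a_3=3:  p_3=3·53+40=199,  q_3=3·4+3=15
→ (199, 15).  Check: 199²=39601, 176·15²=39600, difference 1.
(x_2, y_2) = (199·199 + 176·15·15, 199·15 + 15·199) = (79201, 5970)
(x_3, y_3) = (199·79201 + 176·15·5970, 199·5970 + 15·79201) = (31521799, 2376045)
(x_4, y_4) = (199·31521799 + 176·15·2376045, 199·2376045 + 15·31521799) = (12545596801, 945659940)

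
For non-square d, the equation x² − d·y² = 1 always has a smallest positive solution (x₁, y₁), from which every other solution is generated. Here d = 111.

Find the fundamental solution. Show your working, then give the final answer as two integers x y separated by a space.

d=111: √d = [10; 1,1,6,1,1,20] (ℓ=6, even), read p_5/q_5
i=0: a=10 ⇒ p=10, q=1
i=1: a=1 ⇒ p=11, q=1
i=2: a=1 ⇒ p=21, q=2
i=3: a=6 ⇒ p=137, q=13
i=4: a=1 ⇒ p=158, q=15
i=5: a=1 ⇒ p=295, q=28
→ (295, 28).  Check: 295²=87025, 111·28²=87024, difference 1.

295 28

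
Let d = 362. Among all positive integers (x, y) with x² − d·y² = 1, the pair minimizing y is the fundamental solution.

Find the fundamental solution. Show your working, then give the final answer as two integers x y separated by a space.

[19; 38] for √362; ℓ=1 ⇒ convergent index 1
k=0  a_k=19  p_k/q_k = 19/1
k=1  a_k=38  p_k/q_k = 723/38
fundamental: x₁=723, y₁=38  (since 522729 − 362·1444 = 1)

723 38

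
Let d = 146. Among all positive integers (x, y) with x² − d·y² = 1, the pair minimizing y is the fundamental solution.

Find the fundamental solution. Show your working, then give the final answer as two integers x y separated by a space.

145 12

[12; 12,24] for √146; ℓ=2 ⇒ convergent index 1
step 0: (12, 1)  from 12·(1,0) + (0,1)
step 1: (145, 12)  from 12·(12,1) + (1,0)
fundamental: x₁=145, y₁=12  (since 21025 − 146·144 = 1)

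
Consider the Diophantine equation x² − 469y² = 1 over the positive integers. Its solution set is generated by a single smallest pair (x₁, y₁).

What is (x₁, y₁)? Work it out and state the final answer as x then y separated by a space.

137215 6336

d=469: √d = [21; 1,1,1,10,6,10,1,1,1,42] (ℓ=10, even), read p_9/q_9
i=0: a=21 ⇒ p=21, q=1
…
i=3: a=1 ⇒ p=65, q=3
i=4: a=10 ⇒ p=693, q=32
…
i=6: a=10 ⇒ p=42923, q=1982
i=7: a=1 ⇒ p=47146, q=2177
i=8: a=1 ⇒ p=90069, q=4159
i=9: a=1 ⇒ p=137215, q=6336
→ (137215, 6336).  Check: 137215²=18827956225, 469·6336²=18827956224, difference 1.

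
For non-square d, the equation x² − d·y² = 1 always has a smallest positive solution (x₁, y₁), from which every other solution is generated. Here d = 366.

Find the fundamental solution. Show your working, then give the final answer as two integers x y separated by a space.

√366 → a₀=19, period (7,1,1,1,2,12,2,1,1,1,7,38); ℓ=12 even so k=11
i=0: a=19 ⇒ p=19, q=1
i=1: a=7 ⇒ p=134, q=7
…
i=3: a=1 ⇒ p=287, q=15
i=4: a=1 ⇒ p=440, q=23
i=5: a=2 ⇒ p=1167, q=61
i=6: a=12 ⇒ p=14444, q=755
i=7: a=2 ⇒ p=30055, q=1571
i=8: a=1 ⇒ p=44499, q=2326
i=9: a=1 ⇒ p=74554, q=3897
i=10: a=1 ⇒ p=119053, q=6223
i=11: a=7 ⇒ p=907925, q=47458
→ (907925, 47458).  Check: 907925²=824327805625, 366·47458²=824327805624, difference 1.

907925 47458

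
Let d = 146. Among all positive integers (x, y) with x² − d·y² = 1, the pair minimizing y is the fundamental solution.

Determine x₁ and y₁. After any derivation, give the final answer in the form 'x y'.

√146 = [12; 12,24, …], period ℓ=2 (even) → k=1
i=0: a=12 ⇒ p=12, q=1
i=1: a=12 ⇒ p=145, q=12
fundamental: x₁=145, y₁=12  (since 21025 − 146·144 = 1)

145 12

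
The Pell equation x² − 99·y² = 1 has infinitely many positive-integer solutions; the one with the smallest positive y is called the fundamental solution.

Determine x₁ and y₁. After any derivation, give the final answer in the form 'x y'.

[9; 1,18] for √99; ℓ=2 ⇒ convergent index 1
a_0=9:  p_0=9·1+0=9,  q_0=9·0+1=1
a_1=1:  p_1=1·9+1=10,  q_1=1·1+0=1
(x₁, y₁) = (10, 1);  10² − 99·1² = 1 ✓

10 1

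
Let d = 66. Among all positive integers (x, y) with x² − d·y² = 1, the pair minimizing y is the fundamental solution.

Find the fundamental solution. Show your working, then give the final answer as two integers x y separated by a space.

√66 = [8; 8,16, …], period ℓ=2 (even) → k=1
k=0  a_k=8  p_k/q_k = 8/1
k=1  a_k=8  p_k/q_k = 65/8
(x₁, y₁) = (65, 8);  65² − 66·8² = 1 ✓

65 8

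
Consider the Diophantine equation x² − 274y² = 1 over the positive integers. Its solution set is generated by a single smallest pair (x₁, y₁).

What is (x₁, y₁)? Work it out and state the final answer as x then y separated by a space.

√274 → a₀=16, period (1,1,4,4,1,1,32); ℓ=7 odd so k=13
step 0: (16, 1)  from 16·(1,0) + (0,1)
…
step 2: (33, 2)  from 1·(17,1) + (16,1)
…
step 9: (93011, 5619)  from 1·(47209,2852) + (45802,2767)
…
step 12: (2189276, 132259)  from 1·(1770023,106931) + (419253,25328)
step 13: (3959299, 239190)  from 1·(2189276,132259) + (1770023,106931)
(x₁, y₁) = (3959299, 239190);  3959299² − 274·239190² = 1 ✓

3959299 239190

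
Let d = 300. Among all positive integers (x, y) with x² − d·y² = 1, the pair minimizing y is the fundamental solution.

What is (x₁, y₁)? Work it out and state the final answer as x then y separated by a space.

1351 78

d=300: √d = [17; 3,8,3,34] (ℓ=4, even), read p_3/q_3
a_0=17:  p_0=17·1+0=17,  q_0=17·0+1=1
a_1=3:  p_1=3·17+1=52,  q_1=3·1+0=3
a_2=8:  p_2=8·52+17=433,  q_2=8·3+1=25
a_3=3:  p_3=3·433+52=1351,  q_3=3·25+3=78
fundamental: x₁=1351, y₁=78  (since 1825201 − 300·6084 = 1)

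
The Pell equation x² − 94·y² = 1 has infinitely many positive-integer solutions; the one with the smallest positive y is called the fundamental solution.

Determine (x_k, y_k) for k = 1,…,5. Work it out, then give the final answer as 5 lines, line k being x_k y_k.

2143295 221064
9187426914049 947610731760
39382732335491159615 4062018686654877336
168817626601983862467148801 17412208682026983028992480
723651950015758622280719887718975 74638999614285983163562219965864

[9; 1,2,3,1,1,…,2,1,18] for √94; ℓ=16 ⇒ convergent index 15
step 0: (9, 1)  from 9·(1,0) + (0,1)
step 1: (10, 1)  from 1·(9,1) + (1,0)
step 2: (29, 3)  from 2·(10,1) + (9,1)
step 3: (97, 10)  from 3·(29,3) + (10,1)
step 4: (126, 13)  from 1·(97,10) + (29,3)
step 5: (223, 23)  from 1·(126,13) + (97,10)
…
step 7: (1464, 151)  from 1·(1241,128) + (223,23)
…
step 9: (14417, 1487)  from 1·(12953,1336) + (1464,151)
step 10: (85038, 8771)  from 5·(14417,1487) + (12953,1336)
step 11: (99455, 10258)  from 1·(85038,8771) + (14417,1487)
step 12: (184493, 19029)  from 1·(99455,10258) + (85038,8771)
…
step 14: (1490361, 153719)  from 2·(652934,67345) + (184493,19029)
step 15: (2143295, 221064)  from 1·(1490361,153719) + (652934,67345)
→ (2143295, 221064).  Check: 2143295²=4593713457025, 94·221064²=4593713457024, difference 1.
(x_2, y_2) = (2143295·2143295 + 94·221064·221064, 2143295·221064 + 221064·2143295) = (9187426914049, 947610731760)
(x_3, y_3) = (2143295·9187426914049 + 94·221064·947610731760, 2143295·947610731760 + 221064·9187426914049) = (39382732335491159615, 4062018686654877336)
(x_4, y_4) = (2143295·39382732335491159615 + 94·221064·4062018686654877336, 2143295·4062018686654877336 + 221064·39382732335491159615) = (168817626601983862467148801, 17412208682026983028992480)
(x_5, y_5) = (2143295·168817626601983862467148801 + 94·221064·17412208682026983028992480, 2143295·17412208682026983028992480 + 221064·168817626601983862467148801) = (723651950015758622280719887718975, 74638999614285983163562219965864)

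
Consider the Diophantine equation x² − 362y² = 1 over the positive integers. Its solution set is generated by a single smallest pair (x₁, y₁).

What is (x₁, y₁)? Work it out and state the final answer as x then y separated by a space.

d=362: √d = [19; 38] (ℓ=1, odd), read p_1/q_1
a_0=19:  p_0=19·1+0=19,  q_0=19·0+1=1
a_1=38:  p_1=38·19+1=723,  q_1=38·1+0=38
→ (723, 38).  Check: 723²=522729, 362·38²=522728, difference 1.

723 38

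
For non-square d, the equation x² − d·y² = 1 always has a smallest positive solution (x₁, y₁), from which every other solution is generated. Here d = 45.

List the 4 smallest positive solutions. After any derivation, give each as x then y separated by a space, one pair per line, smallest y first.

[6; 1,2,2,2,1,12] for √45; ℓ=6 ⇒ convergent index 5
step 0: (6, 1)  from 6·(1,0) + (0,1)
step 1: (7, 1)  from 1·(6,1) + (1,0)
step 2: (20, 3)  from 2·(7,1) + (6,1)
step 3: (47, 7)  from 2·(20,3) + (7,1)
step 4: (114, 17)  from 2·(47,7) + (20,3)
step 5: (161, 24)  from 1·(114,17) + (47,7)
fundamental: x₁=161, y₁=24  (since 25921 − 45·576 = 1)
(x_2, y_2) = (161·161 + 45·24·24, 161·24 + 24·161) = (51841, 7728)
(x_3, y_3) = (161·51841 + 45·24·7728, 161·7728 + 24·51841) = (16692641, 2488392)
(x_4, y_4) = (161·16692641 + 45·24·2488392, 161·2488392 + 24·16692641) = (5374978561, 801254496)

161 24
51841 7728
16692641 2488392
5374978561 801254496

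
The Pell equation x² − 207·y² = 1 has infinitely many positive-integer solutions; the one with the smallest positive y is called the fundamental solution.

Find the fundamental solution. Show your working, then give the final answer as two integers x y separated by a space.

1151 80

√207 → a₀=14, period (2,1,1,2,1,1,2,28); ℓ=8 even so k=7
a_0=14:  p_0=14·1+0=14,  q_0=14·0+1=1
a_1=2:  p_1=2·14+1=29,  q_1=2·1+0=2
a_2=1:  p_2=1·29+14=43,  q_2=1·2+1=3
…
a_5=1:  p_5=1·187+72=259,  q_5=1·13+5=18
a_6=1:  p_6=1·259+187=446,  q_6=1·18+13=31
a_7=2:  p_7=2·446+259=1151,  q_7=2·31+18=80
fundamental: x₁=1151, y₁=80  (since 1324801 − 207·6400 = 1)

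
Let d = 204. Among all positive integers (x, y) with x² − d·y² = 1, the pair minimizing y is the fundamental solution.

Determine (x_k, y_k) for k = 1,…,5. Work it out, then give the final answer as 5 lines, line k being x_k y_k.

[14; 3,1,1,6,1,1,3,28] for √204; ℓ=8 ⇒ convergent index 7
i=0: a=14 ⇒ p=14, q=1
…
i=2: a=1 ⇒ p=57, q=4
…
i=4: a=6 ⇒ p=657, q=46
i=5: a=1 ⇒ p=757, q=53
i=6: a=1 ⇒ p=1414, q=99
i=7: a=3 ⇒ p=4999, q=350
(x₁, y₁) = (4999, 350);  4999² − 204·350² = 1 ✓
(4999+350√204)^2 = 49980001 + 3499300√204
(4999+350√204)^3 = 499700044999 + 34986001050√204
(4999+350√204)^4 = 4996000999920001 + 349790034998600√204
(4999+350√204)^5 = 49950017497500124999 + 3497200734930001750√204

4999 350
49980001 3499300
499700044999 34986001050
4996000999920001 349790034998600
49950017497500124999 3497200734930001750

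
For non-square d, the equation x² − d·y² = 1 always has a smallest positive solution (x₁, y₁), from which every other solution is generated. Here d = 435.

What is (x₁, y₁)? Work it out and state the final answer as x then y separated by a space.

[20; 1,5,1,40] for √435; ℓ=4 ⇒ convergent index 3
i=0: a=20 ⇒ p=20, q=1
i=1: a=1 ⇒ p=21, q=1
i=2: a=5 ⇒ p=125, q=6
i=3: a=1 ⇒ p=146, q=7
(x₁, y₁) = (146, 7);  146² − 435·7² = 1 ✓

146 7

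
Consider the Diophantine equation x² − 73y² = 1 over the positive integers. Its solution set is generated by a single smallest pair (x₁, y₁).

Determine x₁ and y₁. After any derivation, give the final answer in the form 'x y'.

2281249 267000

d=73: √d = [8; 1,1,5,5,1,1,16] (ℓ=7, odd), read p_13/q_13
k=0  a_k=8  p_k/q_k = 8/1
k=1  a_k=1  p_k/q_k = 9/1
k=2  a_k=1  p_k/q_k = 17/2
k=3  a_k=5  p_k/q_k = 94/11
k=4  a_k=5  p_k/q_k = 487/57
…
k=7  a_k=16  p_k/q_k = 17669/2068
…
k=11  a_k=5  p_k/q_k = 1040241/121751
k=12  a_k=1  p_k/q_k = 1241008/145249
k=13  a_k=1  p_k/q_k = 2281249/267000
(x₁, y₁) = (2281249, 267000);  2281249² − 73·267000² = 1 ✓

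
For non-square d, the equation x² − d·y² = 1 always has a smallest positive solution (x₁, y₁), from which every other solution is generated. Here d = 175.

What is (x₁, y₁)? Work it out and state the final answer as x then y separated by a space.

2024 153

√175 → a₀=13, period (4,2,1,2,4,26); ℓ=6 even so k=5
step 0: (13, 1)  from 13·(1,0) + (0,1)
…
step 2: (119, 9)  from 2·(53,4) + (13,1)
…
step 4: (463, 35)  from 2·(172,13) + (119,9)
step 5: (2024, 153)  from 4·(463,35) + (172,13)
(x₁, y₁) = (2024, 153);  2024² − 175·153² = 1 ✓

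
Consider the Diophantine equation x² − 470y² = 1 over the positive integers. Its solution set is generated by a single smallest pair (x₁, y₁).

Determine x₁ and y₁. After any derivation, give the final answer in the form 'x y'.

1691 78

d=470: √d = [21; 1,2,8,2,1,42] (ℓ=6, even), read p_5/q_5
a_0=21:  p_0=21·1+0=21,  q_0=21·0+1=1
…
a_4=2:  p_4=2·542+65=1149,  q_4=2·25+3=53
a_5=1:  p_5=1·1149+542=1691,  q_5=1·53+25=78
(x₁, y₁) = (1691, 78);  1691² − 470·78² = 1 ✓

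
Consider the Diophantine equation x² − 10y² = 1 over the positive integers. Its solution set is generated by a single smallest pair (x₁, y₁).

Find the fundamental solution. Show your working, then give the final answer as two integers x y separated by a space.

19 6

[3; 6] for √10; ℓ=1 ⇒ convergent index 1
k=0  a_k=3  p_k/q_k = 3/1
k=1  a_k=6  p_k/q_k = 19/6
(x₁, y₁) = (19, 6);  19² − 10·6² = 1 ✓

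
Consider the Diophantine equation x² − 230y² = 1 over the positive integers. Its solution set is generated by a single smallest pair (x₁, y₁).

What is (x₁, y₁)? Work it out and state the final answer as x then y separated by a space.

√230 → a₀=15, period (6,30); ℓ=2 even so k=1
a_0=15:  p_0=15·1+0=15,  q_0=15·0+1=1
a_1=6:  p_1=6·15+1=91,  q_1=6·1+0=6
(x₁, y₁) = (91, 6);  91² − 230·6² = 1 ✓

91 6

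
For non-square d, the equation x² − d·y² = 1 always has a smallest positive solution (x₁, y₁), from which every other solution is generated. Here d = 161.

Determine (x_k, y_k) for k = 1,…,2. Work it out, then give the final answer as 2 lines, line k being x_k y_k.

11775 928
277301249 21854400

d=161: √d = [12; 1,2,4,1,2,1,4,2,1,24] (ℓ=10, even), read p_9/q_9
k=0  a_k=12  p_k/q_k = 12/1
…
k=4  a_k=1  p_k/q_k = 203/16
k=5  a_k=2  p_k/q_k = 571/45
k=6  a_k=1  p_k/q_k = 774/61
…
k=8  a_k=2  p_k/q_k = 8108/639
k=9  a_k=1  p_k/q_k = 11775/928
(x₁, y₁) = (11775, 928);  11775² − 161·928² = 1 ✓
(11775+928√161)^2 = 277301249 + 21854400√161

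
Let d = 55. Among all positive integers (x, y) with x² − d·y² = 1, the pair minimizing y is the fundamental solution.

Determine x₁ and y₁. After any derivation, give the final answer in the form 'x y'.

√55 → a₀=7, period (2,2,2,14); ℓ=4 even so k=3
k=0  a_k=7  p_k/q_k = 7/1
…
k=2  a_k=2  p_k/q_k = 37/5
k=3  a_k=2  p_k/q_k = 89/12
(x₁, y₁) = (89, 12);  89² − 55·12² = 1 ✓

89 12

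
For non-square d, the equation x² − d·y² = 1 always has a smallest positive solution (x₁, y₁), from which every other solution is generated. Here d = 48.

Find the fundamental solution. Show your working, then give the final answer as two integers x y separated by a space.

7 1

[6; 1,12] for √48; ℓ=2 ⇒ convergent index 1
step 0: (6, 1)  from 6·(1,0) + (0,1)
step 1: (7, 1)  from 1·(6,1) + (1,0)
fundamental: x₁=7, y₁=1  (since 49 − 48·1 = 1)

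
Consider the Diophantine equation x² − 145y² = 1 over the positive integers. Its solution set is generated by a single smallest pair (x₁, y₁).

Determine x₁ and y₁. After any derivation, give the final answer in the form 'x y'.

√145 = [12; 24, …], period ℓ=1 (odd) → k=1
i=0: a=12 ⇒ p=12, q=1
i=1: a=24 ⇒ p=289, q=24
fundamental: x₁=289, y₁=24  (since 83521 − 145·576 = 1)

289 24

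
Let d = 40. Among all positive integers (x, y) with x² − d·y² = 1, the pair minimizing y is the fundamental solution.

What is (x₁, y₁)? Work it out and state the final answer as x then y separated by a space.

d=40: √d = [6; 3,12] (ℓ=2, even), read p_1/q_1
i=0: a=6 ⇒ p=6, q=1
i=1: a=3 ⇒ p=19, q=3
fundamental: x₁=19, y₁=3  (since 361 − 40·9 = 1)

19 3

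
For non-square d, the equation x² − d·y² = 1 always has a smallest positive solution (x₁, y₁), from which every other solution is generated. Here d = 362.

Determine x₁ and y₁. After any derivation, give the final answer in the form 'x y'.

723 38

[19; 38] for √362; ℓ=1 ⇒ convergent index 1
i=0: a=19 ⇒ p=19, q=1
i=1: a=38 ⇒ p=723, q=38
fundamental: x₁=723, y₁=38  (since 522729 − 362·1444 = 1)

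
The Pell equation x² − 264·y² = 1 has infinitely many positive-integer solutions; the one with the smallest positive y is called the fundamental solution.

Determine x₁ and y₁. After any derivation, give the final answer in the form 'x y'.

65 4

√264 = [16; 4,32, …], period ℓ=2 (even) → k=1
step 0: (16, 1)  from 16·(1,0) + (0,1)
step 1: (65, 4)  from 4·(16,1) + (1,0)
→ (65, 4).  Check: 65²=4225, 264·4²=4224, difference 1.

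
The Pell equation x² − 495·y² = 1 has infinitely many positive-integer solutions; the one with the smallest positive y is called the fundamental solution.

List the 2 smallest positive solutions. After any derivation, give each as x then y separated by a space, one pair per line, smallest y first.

d=495: √d = [22; 4,44] (ℓ=2, even), read p_1/q_1
a_0=22:  p_0=22·1+0=22,  q_0=22·0+1=1
a_1=4:  p_1=4·22+1=89,  q_1=4·1+0=4
fundamental: x₁=89, y₁=4  (since 7921 − 495·16 = 1)
k=2:  x_2 = 89·89+495·4·4 = 15841,  y_2 = 89·4+4·89 = 712

89 4
15841 712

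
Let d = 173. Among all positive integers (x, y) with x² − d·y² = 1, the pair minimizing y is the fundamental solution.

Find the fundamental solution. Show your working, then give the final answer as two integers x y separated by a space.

[13; 6,1,1,6,26] for √173; ℓ=5 ⇒ convergent index 9
a_0=13:  p_0=13·1+0=13,  q_0=13·0+1=1
a_1=6:  p_1=6·13+1=79,  q_1=6·1+0=6
a_2=1:  p_2=1·79+13=92,  q_2=1·6+1=7
a_3=1:  p_3=1·92+79=171,  q_3=1·7+6=13
a_4=6:  p_4=6·171+92=1118,  q_4=6·13+7=85
…
a_7=1:  p_7=1·176552+29239=205791,  q_7=1·13423+2223=15646
a_8=1:  p_8=1·205791+176552=382343,  q_8=1·15646+13423=29069
a_9=6:  p_9=6·382343+205791=2499849,  q_9=6·29069+15646=190060
→ (2499849, 190060).  Check: 2499849²=6249245022801, 173·190060²=6249245022800, difference 1.

2499849 190060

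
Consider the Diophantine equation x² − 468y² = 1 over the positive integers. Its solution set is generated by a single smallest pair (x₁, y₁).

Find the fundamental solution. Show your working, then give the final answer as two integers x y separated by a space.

[21; 1,1,1,2,1,1,1,42] for √468; ℓ=8 ⇒ convergent index 7
step 0: (21, 1)  from 21·(1,0) + (0,1)
step 1: (22, 1)  from 1·(21,1) + (1,0)
step 2: (43, 2)  from 1·(22,1) + (21,1)
…
step 6: (411, 19)  from 1·(238,11) + (173,8)
step 7: (649, 30)  from 1·(411,19) + (238,11)
(x₁, y₁) = (649, 30);  649² − 468·30² = 1 ✓

649 30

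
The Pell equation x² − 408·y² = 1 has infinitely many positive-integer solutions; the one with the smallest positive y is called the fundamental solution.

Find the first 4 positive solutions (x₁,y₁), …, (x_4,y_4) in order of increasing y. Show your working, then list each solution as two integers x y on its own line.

√408 → a₀=20, period (5,40); ℓ=2 even so k=1
step 0: (20, 1)  from 20·(1,0) + (0,1)
step 1: (101, 5)  from 5·(20,1) + (1,0)
fundamental: x₁=101, y₁=5  (since 10201 − 408·25 = 1)
(x_2, y_2) = (101·101 + 408·5·5, 101·5 + 5·101) = (20401, 1010)
(x_3, y_3) = (101·20401 + 408·5·1010, 101·1010 + 5·20401) = (4120901, 204015)
(x_4, y_4) = (101·4120901 + 408·5·204015, 101·204015 + 5·4120901) = (832401601, 41210020)

101 5
20401 1010
4120901 204015
832401601 41210020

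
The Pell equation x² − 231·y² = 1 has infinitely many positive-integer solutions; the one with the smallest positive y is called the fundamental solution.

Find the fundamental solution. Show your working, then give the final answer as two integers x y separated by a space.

√231 = [15; 5,30, …], period ℓ=2 (even) → k=1
step 0: (15, 1)  from 15·(1,0) + (0,1)
step 1: (76, 5)  from 5·(15,1) + (1,0)
→ (76, 5).  Check: 76²=5776, 231·5²=5775, difference 1.

76 5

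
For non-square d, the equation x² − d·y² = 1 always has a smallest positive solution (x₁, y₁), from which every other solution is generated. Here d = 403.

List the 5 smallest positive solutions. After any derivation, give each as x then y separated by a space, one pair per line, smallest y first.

669878 33369
897473069767 44706317964
1202394930058086974 59895557730143415
1610915821914004898868577 80245432842261314788776
2158234137903017152358511160238 107509300122956754498421235241

√403 → a₀=20, period (13,2,1,3,1,3,1,2,13,40); ℓ=10 even so k=9
i=0: a=20 ⇒ p=20, q=1
…
i=7: a=1 ⇒ p=17967, q=895
i=8: a=2 ⇒ p=50147, q=2498
i=9: a=13 ⇒ p=669878, q=33369
fundamental: x₁=669878, y₁=33369  (since 448736534884 − 403·1113490161 = 1)
k=2:  x_2 = 669878·669878+403·33369·33369 = 897473069767,  y_2 = 669878·33369+33369·669878 = 44706317964
k=3:  x_3 = 669878·897473069767+403·33369·44706317964 = 1202394930058086974,  y_3 = 669878·44706317964+33369·897473069767 = 59895557730143415
k=4:  x_4 = 669878·1202394930058086974+403·33369·59895557730143415 = 1610915821914004898868577,  y_4 = 669878·59895557730143415+33369·1202394930058086974 = 80245432842261314788776
k=5:  x_5 = 669878·1610915821914004898868577+403·33369·80245432842261314788776 = 2158234137903017152358511160238,  y_5 = 669878·80245432842261314788776+33369·1610915821914004898868577 = 107509300122956754498421235241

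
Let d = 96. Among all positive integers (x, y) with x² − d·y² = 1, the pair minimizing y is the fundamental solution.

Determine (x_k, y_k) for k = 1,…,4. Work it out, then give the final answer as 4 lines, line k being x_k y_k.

49 5
4801 490
470449 48015
46099201 4704980

√96 = [9; 1,3,1,18, …], period ℓ=4 (even) → k=3
step 0: (9, 1)  from 9·(1,0) + (0,1)
…
step 2: (39, 4)  from 3·(10,1) + (9,1)
step 3: (49, 5)  from 1·(39,4) + (10,1)
→ (49, 5).  Check: 49²=2401, 96·5²=2400, difference 1.
k=2:  x_2 = 49·49+96·5·5 = 4801,  y_2 = 49·5+5·49 = 490
k=3:  x_3 = 49·4801+96·5·490 = 470449,  y_3 = 49·490+5·4801 = 48015
k=4:  x_4 = 49·470449+96·5·48015 = 46099201,  y_4 = 49·48015+5·470449 = 4704980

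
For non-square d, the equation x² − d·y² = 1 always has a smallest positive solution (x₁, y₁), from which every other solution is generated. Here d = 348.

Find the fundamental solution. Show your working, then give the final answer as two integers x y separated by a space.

d=348: √d = [18; 1,1,1,8,1,1,1,36] (ℓ=8, even), read p_7/q_7
a_0=18:  p_0=18·1+0=18,  q_0=18·0+1=1
a_1=1:  p_1=1·18+1=19,  q_1=1·1+0=1
a_2=1:  p_2=1·19+18=37,  q_2=1·1+1=2
a_3=1:  p_3=1·37+19=56,  q_3=1·2+1=3
a_4=8:  p_4=8·56+37=485,  q_4=8·3+2=26
a_5=1:  p_5=1·485+56=541,  q_5=1·26+3=29
a_6=1:  p_6=1·541+485=1026,  q_6=1·29+26=55
a_7=1:  p_7=1·1026+541=1567,  q_7=1·55+29=84
fundamental: x₁=1567, y₁=84  (since 2455489 − 348·7056 = 1)

1567 84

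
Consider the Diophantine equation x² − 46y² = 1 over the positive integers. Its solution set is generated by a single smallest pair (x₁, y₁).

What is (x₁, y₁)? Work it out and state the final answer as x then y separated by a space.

√46 → a₀=6, period (1,3,1,1,2,6,2,1,1,3,1,12); ℓ=12 even so k=11
i=0: a=6 ⇒ p=6, q=1
i=1: a=1 ⇒ p=7, q=1
…
i=3: a=1 ⇒ p=34, q=5
i=4: a=1 ⇒ p=61, q=9
…
i=7: a=2 ⇒ p=2150, q=317
i=8: a=1 ⇒ p=3147, q=464
i=9: a=1 ⇒ p=5297, q=781
i=10: a=3 ⇒ p=19038, q=2807
i=11: a=1 ⇒ p=24335, q=3588
→ (24335, 3588).  Check: 24335²=592192225, 46·3588²=592192224, difference 1.

24335 3588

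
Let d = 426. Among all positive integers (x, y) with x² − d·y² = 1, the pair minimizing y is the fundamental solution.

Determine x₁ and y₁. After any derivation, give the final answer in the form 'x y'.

88751 4300

√426 → a₀=20, period (1,1,1,3,2,6,2,3,1,1,1,40); ℓ=12 even so k=11
i=0: a=20 ⇒ p=20, q=1
…
i=4: a=3 ⇒ p=227, q=11
…
i=6: a=6 ⇒ p=3323, q=161
i=7: a=2 ⇒ p=7162, q=347
i=8: a=3 ⇒ p=24809, q=1202
i=9: a=1 ⇒ p=31971, q=1549
i=10: a=1 ⇒ p=56780, q=2751
i=11: a=1 ⇒ p=88751, q=4300
→ (88751, 4300).  Check: 88751²=7876740001, 426·4300²=7876740000, difference 1.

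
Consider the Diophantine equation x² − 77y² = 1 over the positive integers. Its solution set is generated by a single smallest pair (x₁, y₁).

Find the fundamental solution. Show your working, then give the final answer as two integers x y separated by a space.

d=77: √d = [8; 1,3,2,3,1,16] (ℓ=6, even), read p_5/q_5
a_0=8:  p_0=8·1+0=8,  q_0=8·0+1=1
a_1=1:  p_1=1·8+1=9,  q_1=1·1+0=1
a_2=3:  p_2=3·9+8=35,  q_2=3·1+1=4
a_3=2:  p_3=2·35+9=79,  q_3=2·4+1=9
a_4=3:  p_4=3·79+35=272,  q_4=3·9+4=31
a_5=1:  p_5=1·272+79=351,  q_5=1·31+9=40
→ (351, 40).  Check: 351²=123201, 77·40²=123200, difference 1.

351 40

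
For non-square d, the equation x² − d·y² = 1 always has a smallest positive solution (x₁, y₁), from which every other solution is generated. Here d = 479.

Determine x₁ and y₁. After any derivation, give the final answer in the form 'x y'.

[21; 1,7,1,3,2,21,2,3,1,7,1,42] for √479; ℓ=12 ⇒ convergent index 11
step 0: (21, 1)  from 21·(1,0) + (0,1)
…
step 4: (766, 35)  from 3·(197,9) + (175,8)
…
step 6: (37075, 1694)  from 21·(1729,79) + (766,35)
…
step 9: (340591, 15562)  from 1·(264712,12095) + (75879,3467)
step 10: (2648849, 121029)  from 7·(340591,15562) + (264712,12095)
step 11: (2989440, 136591)  from 1·(2648849,121029) + (340591,15562)
(x₁, y₁) = (2989440, 136591);  2989440² − 479·136591² = 1 ✓

2989440 136591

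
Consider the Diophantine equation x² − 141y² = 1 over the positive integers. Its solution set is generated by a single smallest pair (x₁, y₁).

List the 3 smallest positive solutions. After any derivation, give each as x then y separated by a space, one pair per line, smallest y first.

95 8
18049 1520
3429215 288792

√141 → a₀=11, period (1,6,1,22); ℓ=4 even so k=3
a_0=11:  p_0=11·1+0=11,  q_0=11·0+1=1
…
a_2=6:  p_2=6·12+11=83,  q_2=6·1+1=7
a_3=1:  p_3=1·83+12=95,  q_3=1·7+1=8
→ (95, 8).  Check: 95²=9025, 141·8²=9024, difference 1.
(x_2, y_2) = (95·95 + 141·8·8, 95·8 + 8·95) = (18049, 1520)
(x_3, y_3) = (95·18049 + 141·8·1520, 95·1520 + 8·18049) = (3429215, 288792)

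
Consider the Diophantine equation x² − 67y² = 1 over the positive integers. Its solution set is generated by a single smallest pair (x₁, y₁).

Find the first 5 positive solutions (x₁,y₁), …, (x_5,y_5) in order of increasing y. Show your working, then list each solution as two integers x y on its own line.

48842 5967
4771081927 582880428
466058366908226 56938091722785
45526445508292066657 5561940551265649512
4447205302565943872414162 543312600752895615207423

√67 → a₀=8, period (5,2,1,1,7,1,1,2,5,16); ℓ=10 even so k=9
k=0  a_k=8  p_k/q_k = 8/1
…
k=3  a_k=1  p_k/q_k = 131/16
…
k=7  a_k=1  p_k/q_k = 3577/437
k=8  a_k=2  p_k/q_k = 9053/1106
k=9  a_k=5  p_k/q_k = 48842/5967
fundamental: x₁=48842, y₁=5967  (since 2385540964 − 67·35605089 = 1)
k=2:  x_2 = 48842·48842+67·5967·5967 = 4771081927,  y_2 = 48842·5967+5967·48842 = 582880428
k=3:  x_3 = 48842·4771081927+67·5967·582880428 = 466058366908226,  y_3 = 48842·582880428+5967·4771081927 = 56938091722785
k=4:  x_4 = 48842·466058366908226+67·5967·56938091722785 = 45526445508292066657,  y_4 = 48842·56938091722785+5967·466058366908226 = 5561940551265649512
k=5:  x_5 = 48842·45526445508292066657+67·5967·5561940551265649512 = 4447205302565943872414162,  y_5 = 48842·5561940551265649512+5967·45526445508292066657 = 543312600752895615207423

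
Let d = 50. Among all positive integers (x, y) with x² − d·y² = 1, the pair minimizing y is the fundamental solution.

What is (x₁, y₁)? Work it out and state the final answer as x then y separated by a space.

99 14

[7; 14] for √50; ℓ=1 ⇒ convergent index 1
i=0: a=7 ⇒ p=7, q=1
i=1: a=14 ⇒ p=99, q=14
(x₁, y₁) = (99, 14);  99² − 50·14² = 1 ✓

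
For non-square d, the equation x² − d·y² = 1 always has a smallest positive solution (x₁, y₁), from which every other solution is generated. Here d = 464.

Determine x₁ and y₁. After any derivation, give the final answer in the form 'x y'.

d=464: √d = [21; 1,1,5,1,1,1,5,1,1,42] (ℓ=10, even), read p_9/q_9
a_0=21:  p_0=21·1+0=21,  q_0=21·0+1=1
a_1=1:  p_1=1·21+1=22,  q_1=1·1+0=1
…
a_3=5:  p_3=5·43+22=237,  q_3=5·2+1=11
…
a_8=1:  p_8=1·4502+797=5299,  q_8=1·209+37=246
a_9=1:  p_9=1·5299+4502=9801,  q_9=1·246+209=455
fundamental: x₁=9801, y₁=455  (since 96059601 − 464·207025 = 1)

9801 455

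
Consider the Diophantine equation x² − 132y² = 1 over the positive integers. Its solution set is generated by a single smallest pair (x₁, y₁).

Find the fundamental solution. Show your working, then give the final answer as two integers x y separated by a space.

23 2

d=132: √d = [11; 2,22] (ℓ=2, even), read p_1/q_1
k=0  a_k=11  p_k/q_k = 11/1
k=1  a_k=2  p_k/q_k = 23/2
(x₁, y₁) = (23, 2);  23² − 132·2² = 1 ✓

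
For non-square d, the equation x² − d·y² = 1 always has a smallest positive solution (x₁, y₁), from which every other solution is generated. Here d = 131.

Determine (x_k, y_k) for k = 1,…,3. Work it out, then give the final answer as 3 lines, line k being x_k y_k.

10610 927
225144199 19670940
4777559892170 417417345873

[11; 2,4,11,4,2,22] for √131; ℓ=6 ⇒ convergent index 5
i=0: a=11 ⇒ p=11, q=1
…
i=2: a=4 ⇒ p=103, q=9
i=3: a=11 ⇒ p=1156, q=101
i=4: a=4 ⇒ p=4727, q=413
i=5: a=2 ⇒ p=10610, q=927
→ (10610, 927).  Check: 10610²=112572100, 131·927²=112572099, difference 1.
(x_2, y_2) = (10610·10610 + 131·927·927, 10610·927 + 927·10610) = (225144199, 19670940)
(x_3, y_3) = (10610·225144199 + 131·927·19670940, 10610·19670940 + 927·225144199) = (4777559892170, 417417345873)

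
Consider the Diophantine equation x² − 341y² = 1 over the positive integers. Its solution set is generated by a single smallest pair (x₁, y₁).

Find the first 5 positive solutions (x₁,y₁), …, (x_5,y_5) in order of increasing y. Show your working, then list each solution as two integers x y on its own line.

10626551 575460
225847172311201 12230310076920
4799952989541519968951 259932027556408030380
102013890481930631287980124801 5524361894723138392975161840
2168111619829296063734843424848413751 117409826833463862093989641643997300

d=341: √d = [18; 2,6,1,8,2,…,6,2,36] (ℓ=14, even), read p_13/q_13
i=0: a=18 ⇒ p=18, q=1
i=1: a=2 ⇒ p=37, q=2
i=2: a=6 ⇒ p=240, q=13
…
i=4: a=8 ⇒ p=2456, q=133
…
i=6: a=1 ⇒ p=7645, q=414
…
i=9: a=2 ⇒ p=76727, q=4155
i=10: a=8 ⇒ p=641940, q=34763
i=11: a=1 ⇒ p=718667, q=38918
i=12: a=6 ⇒ p=4953942, q=268271
i=13: a=2 ⇒ p=10626551, q=575460
fundamental: x₁=10626551, y₁=575460  (since 112923586155601 − 341·331154211600 = 1)
(10626551+575460√341)^2 = 225847172311201 + 12230310076920√341
(10626551+575460√341)^3 = 4799952989541519968951 + 259932027556408030380√341
(10626551+575460√341)^4 = 102013890481930631287980124801 + 5524361894723138392975161840√341
(10626551+575460√341)^5 = 2168111619829296063734843424848413751 + 117409826833463862093989641643997300√341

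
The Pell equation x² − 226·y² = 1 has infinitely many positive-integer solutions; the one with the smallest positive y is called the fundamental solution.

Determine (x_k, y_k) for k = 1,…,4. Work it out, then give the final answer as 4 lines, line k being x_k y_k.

451 30
406801 27060
366934051 24408090
330974107201 22016070120

[15; 30] for √226; ℓ=1 ⇒ convergent index 1
k=0  a_k=15  p_k/q_k = 15/1
k=1  a_k=30  p_k/q_k = 451/30
fundamental: x₁=451, y₁=30  (since 203401 − 226·900 = 1)
n=2: (451,30)∘(451,30) = (451·451+226·30·30, 451·30+30·451) = (406801,27060)
n=3: (406801,27060)∘(451,30) = (451·406801+226·30·27060, 451·27060+30·406801) = (366934051,24408090)
n=4: (366934051,24408090)∘(451,30) = (451·366934051+226·30·24408090, 451·24408090+30·366934051) = (330974107201,22016070120)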